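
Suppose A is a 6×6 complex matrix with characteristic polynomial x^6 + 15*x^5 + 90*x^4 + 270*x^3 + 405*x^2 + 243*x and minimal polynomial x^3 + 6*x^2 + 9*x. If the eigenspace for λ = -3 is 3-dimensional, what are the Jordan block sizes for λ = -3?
Block sizes for λ = -3: [2, 2, 1]

Step 1 — from the characteristic polynomial, algebraic multiplicity of λ = -3 is 5. From dim ker(A − (-3)·I) = 3, there are exactly 3 Jordan blocks for λ = -3.
Step 2 — from the minimal polynomial, the factor (x + 3)^2 tells us the largest block for λ = -3 has size 2.
Step 3 — with total size 5, 3 blocks, and largest block 2, the block sizes (in nonincreasing order) are [2, 2, 1].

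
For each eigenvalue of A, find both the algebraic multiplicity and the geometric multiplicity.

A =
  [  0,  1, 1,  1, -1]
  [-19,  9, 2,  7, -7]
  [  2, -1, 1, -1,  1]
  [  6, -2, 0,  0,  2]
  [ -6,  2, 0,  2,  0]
λ = 2: alg = 5, geom = 3

Step 1 — factor the characteristic polynomial to read off the algebraic multiplicities:
  χ_A(x) = (x - 2)^5

Step 2 — compute geometric multiplicities via the rank-nullity identity g(λ) = n − rank(A − λI):
  rank(A − (2)·I) = 2, so dim ker(A − (2)·I) = n − 2 = 3

Summary:
  λ = 2: algebraic multiplicity = 5, geometric multiplicity = 3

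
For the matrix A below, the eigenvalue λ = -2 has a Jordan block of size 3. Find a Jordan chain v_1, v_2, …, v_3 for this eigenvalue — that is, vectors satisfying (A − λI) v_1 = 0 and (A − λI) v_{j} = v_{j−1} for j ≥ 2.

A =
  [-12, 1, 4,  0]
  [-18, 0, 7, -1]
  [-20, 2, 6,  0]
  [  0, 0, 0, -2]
A Jordan chain for λ = -2 of length 3:
v_1 = (2, 4, 4, 0)ᵀ
v_2 = (-10, -18, -20, 0)ᵀ
v_3 = (1, 0, 0, 0)ᵀ

Let N = A − (-2)·I. We want v_3 with N^3 v_3 = 0 but N^2 v_3 ≠ 0; then v_{j-1} := N · v_j for j = 3, …, 2.

Pick v_3 = (1, 0, 0, 0)ᵀ.
Then v_2 = N · v_3 = (-10, -18, -20, 0)ᵀ.
Then v_1 = N · v_2 = (2, 4, 4, 0)ᵀ.

Sanity check: (A − (-2)·I) v_1 = (0, 0, 0, 0)ᵀ = 0. ✓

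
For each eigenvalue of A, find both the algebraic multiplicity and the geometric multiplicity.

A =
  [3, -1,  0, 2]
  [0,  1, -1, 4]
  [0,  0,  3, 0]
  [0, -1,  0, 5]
λ = 3: alg = 4, geom = 2

Step 1 — factor the characteristic polynomial to read off the algebraic multiplicities:
  χ_A(x) = (x - 3)^4

Step 2 — compute geometric multiplicities via the rank-nullity identity g(λ) = n − rank(A − λI):
  rank(A − (3)·I) = 2, so dim ker(A − (3)·I) = n − 2 = 2

Summary:
  λ = 3: algebraic multiplicity = 4, geometric multiplicity = 2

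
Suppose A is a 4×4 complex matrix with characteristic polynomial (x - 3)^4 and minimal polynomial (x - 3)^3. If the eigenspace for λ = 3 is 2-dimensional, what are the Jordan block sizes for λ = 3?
Block sizes for λ = 3: [3, 1]

Step 1 — from the characteristic polynomial, algebraic multiplicity of λ = 3 is 4. From dim ker(A − (3)·I) = 2, there are exactly 2 Jordan blocks for λ = 3.
Step 2 — from the minimal polynomial, the factor (x − 3)^3 tells us the largest block for λ = 3 has size 3.
Step 3 — with total size 4, 2 blocks, and largest block 3, the block sizes (in nonincreasing order) are [3, 1].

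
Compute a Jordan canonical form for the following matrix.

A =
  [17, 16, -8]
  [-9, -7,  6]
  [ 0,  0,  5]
J_2(5) ⊕ J_1(5)

The characteristic polynomial is
  det(x·I − A) = x^3 - 15*x^2 + 75*x - 125 = (x - 5)^3

Eigenvalues and multiplicities (the geometric multiplicity of λ is n − rank(A − λI), which equals the number of Jordan blocks for λ):
  λ = 5: algebraic multiplicity = 3, geometric multiplicity = 2

Determining the block sizes for each eigenvalue:
  λ = 5: 2 blocks summing to 3 forces exactly one block of size 2 and the rest size 1 → block sizes [2, 1]

Assembling the blocks gives a Jordan form
J =
  [5, 1, 0]
  [0, 5, 0]
  [0, 0, 5]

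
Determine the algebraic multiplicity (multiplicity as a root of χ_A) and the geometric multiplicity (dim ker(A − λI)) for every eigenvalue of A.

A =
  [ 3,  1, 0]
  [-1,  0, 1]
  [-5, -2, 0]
λ = 1: alg = 3, geom = 1

Step 1 — factor the characteristic polynomial to read off the algebraic multiplicities:
  χ_A(x) = (x - 1)^3

Step 2 — compute geometric multiplicities via the rank-nullity identity g(λ) = n − rank(A − λI):
  rank(A − (1)·I) = 2, so dim ker(A − (1)·I) = n − 2 = 1

Summary:
  λ = 1: algebraic multiplicity = 3, geometric multiplicity = 1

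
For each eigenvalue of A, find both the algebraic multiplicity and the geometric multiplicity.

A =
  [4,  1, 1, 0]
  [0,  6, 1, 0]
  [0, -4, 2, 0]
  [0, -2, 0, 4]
λ = 4: alg = 4, geom = 2

Step 1 — factor the characteristic polynomial to read off the algebraic multiplicities:
  χ_A(x) = (x - 4)^4

Step 2 — compute geometric multiplicities via the rank-nullity identity g(λ) = n − rank(A − λI):
  rank(A − (4)·I) = 2, so dim ker(A − (4)·I) = n − 2 = 2

Summary:
  λ = 4: algebraic multiplicity = 4, geometric multiplicity = 2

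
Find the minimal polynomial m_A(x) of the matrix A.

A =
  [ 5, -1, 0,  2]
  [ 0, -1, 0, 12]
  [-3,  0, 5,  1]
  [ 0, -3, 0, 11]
x^2 - 10*x + 25

The characteristic polynomial is χ_A(x) = (x - 5)^4, so the eigenvalues are known. The minimal polynomial is
  m_A(x) = Π_λ (x − λ)^{k_λ}
where k_λ is the size of the *largest* Jordan block for λ (equivalently, the smallest k with (A − λI)^k v = 0 for every generalised eigenvector v of λ).

  λ = 5: largest Jordan block has size 2, contributing (x − 5)^2

So m_A(x) = (x - 5)^2 = x^2 - 10*x + 25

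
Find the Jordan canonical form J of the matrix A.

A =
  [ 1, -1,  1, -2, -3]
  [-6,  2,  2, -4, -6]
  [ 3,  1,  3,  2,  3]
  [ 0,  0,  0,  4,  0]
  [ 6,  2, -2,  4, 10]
J_2(4) ⊕ J_1(4) ⊕ J_1(4) ⊕ J_1(4)

The characteristic polynomial is
  det(x·I − A) = x^5 - 20*x^4 + 160*x^3 - 640*x^2 + 1280*x - 1024 = (x - 4)^5

Eigenvalues and multiplicities (the geometric multiplicity of λ is n − rank(A − λI), which equals the number of Jordan blocks for λ):
  λ = 4: algebraic multiplicity = 5, geometric multiplicity = 4

Determining the block sizes for each eigenvalue:
  λ = 4: 4 blocks summing to 5 forces exactly one block of size 2 and the rest size 1 → block sizes [2, 1, 1, 1]

Assembling the blocks gives a Jordan form
J =
  [4, 1, 0, 0, 0]
  [0, 4, 0, 0, 0]
  [0, 0, 4, 0, 0]
  [0, 0, 0, 4, 0]
  [0, 0, 0, 0, 4]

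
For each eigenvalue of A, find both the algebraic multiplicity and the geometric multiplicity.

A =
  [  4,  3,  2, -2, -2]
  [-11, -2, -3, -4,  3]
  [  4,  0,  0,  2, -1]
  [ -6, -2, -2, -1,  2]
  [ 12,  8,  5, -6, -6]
λ = -1: alg = 5, geom = 3

Step 1 — factor the characteristic polynomial to read off the algebraic multiplicities:
  χ_A(x) = (x + 1)^5

Step 2 — compute geometric multiplicities via the rank-nullity identity g(λ) = n − rank(A − λI):
  rank(A − (-1)·I) = 2, so dim ker(A − (-1)·I) = n − 2 = 3

Summary:
  λ = -1: algebraic multiplicity = 5, geometric multiplicity = 3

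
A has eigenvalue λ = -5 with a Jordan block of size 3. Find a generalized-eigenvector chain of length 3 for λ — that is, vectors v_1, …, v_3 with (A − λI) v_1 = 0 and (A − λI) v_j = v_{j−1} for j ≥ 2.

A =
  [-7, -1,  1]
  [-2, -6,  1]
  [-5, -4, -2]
A Jordan chain for λ = -5 of length 3:
v_1 = (1, 1, 3)ᵀ
v_2 = (-2, -2, -5)ᵀ
v_3 = (1, 0, 0)ᵀ

Let N = A − (-5)·I. We want v_3 with N^3 v_3 = 0 but N^2 v_3 ≠ 0; then v_{j-1} := N · v_j for j = 3, …, 2.

Pick v_3 = (1, 0, 0)ᵀ.
Then v_2 = N · v_3 = (-2, -2, -5)ᵀ.
Then v_1 = N · v_2 = (1, 1, 3)ᵀ.

Sanity check: (A − (-5)·I) v_1 = (0, 0, 0)ᵀ = 0. ✓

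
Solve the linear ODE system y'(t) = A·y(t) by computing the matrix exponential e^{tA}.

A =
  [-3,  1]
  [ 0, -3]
e^{tA} =
  [exp(-3*t), t*exp(-3*t)]
  [0, exp(-3*t)]

Strategy: write A = P · J · P⁻¹ where J is a Jordan canonical form, so e^{tA} = P · e^{tJ} · P⁻¹, and e^{tJ} can be computed block-by-block.

A has Jordan form
J =
  [-3,  1]
  [ 0, -3]
(up to reordering of blocks).

Per-block formulas:
  For a 2×2 Jordan block J_2(-3): exp(t · J_2(-3)) = e^(-3t)·(I + t·N), where N is the 2×2 nilpotent shift.

After assembling e^{tJ} and conjugating by P, we get:

e^{tA} =
  [exp(-3*t), t*exp(-3*t)]
  [0, exp(-3*t)]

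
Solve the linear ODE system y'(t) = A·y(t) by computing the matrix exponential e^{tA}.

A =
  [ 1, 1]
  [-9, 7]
e^{tA} =
  [-3*t*exp(4*t) + exp(4*t), t*exp(4*t)]
  [-9*t*exp(4*t), 3*t*exp(4*t) + exp(4*t)]

Strategy: write A = P · J · P⁻¹ where J is a Jordan canonical form, so e^{tA} = P · e^{tJ} · P⁻¹, and e^{tJ} can be computed block-by-block.

A has Jordan form
J =
  [4, 1]
  [0, 4]
(up to reordering of blocks).

Per-block formulas:
  For a 2×2 Jordan block J_2(4): exp(t · J_2(4)) = e^(4t)·(I + t·N), where N is the 2×2 nilpotent shift.

After assembling e^{tJ} and conjugating by P, we get:

e^{tA} =
  [-3*t*exp(4*t) + exp(4*t), t*exp(4*t)]
  [-9*t*exp(4*t), 3*t*exp(4*t) + exp(4*t)]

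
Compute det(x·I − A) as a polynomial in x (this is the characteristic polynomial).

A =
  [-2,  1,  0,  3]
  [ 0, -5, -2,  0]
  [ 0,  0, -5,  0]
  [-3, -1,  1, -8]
x^4 + 20*x^3 + 150*x^2 + 500*x + 625

Expanding det(x·I − A) (e.g. by cofactor expansion or by noting that A is similar to its Jordan form J, which has the same characteristic polynomial as A) gives
  χ_A(x) = x^4 + 20*x^3 + 150*x^2 + 500*x + 625
which factors as (x + 5)^4. The eigenvalues (with algebraic multiplicities) are λ = -5 with multiplicity 4.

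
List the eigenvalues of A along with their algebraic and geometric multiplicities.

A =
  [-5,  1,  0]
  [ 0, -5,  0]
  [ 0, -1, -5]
λ = -5: alg = 3, geom = 2

Step 1 — factor the characteristic polynomial to read off the algebraic multiplicities:
  χ_A(x) = (x + 5)^3

Step 2 — compute geometric multiplicities via the rank-nullity identity g(λ) = n − rank(A − λI):
  rank(A − (-5)·I) = 1, so dim ker(A − (-5)·I) = n − 1 = 2

Summary:
  λ = -5: algebraic multiplicity = 3, geometric multiplicity = 2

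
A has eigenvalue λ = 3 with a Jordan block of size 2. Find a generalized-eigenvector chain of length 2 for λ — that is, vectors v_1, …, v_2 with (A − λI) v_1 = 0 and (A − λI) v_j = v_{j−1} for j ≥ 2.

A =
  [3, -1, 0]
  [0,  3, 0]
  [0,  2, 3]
A Jordan chain for λ = 3 of length 2:
v_1 = (-1, 0, 2)ᵀ
v_2 = (0, 1, 0)ᵀ

Let N = A − (3)·I. We want v_2 with N^2 v_2 = 0 but N^1 v_2 ≠ 0; then v_{j-1} := N · v_j for j = 2, …, 2.

Pick v_2 = (0, 1, 0)ᵀ.
Then v_1 = N · v_2 = (-1, 0, 2)ᵀ.

Sanity check: (A − (3)·I) v_1 = (0, 0, 0)ᵀ = 0. ✓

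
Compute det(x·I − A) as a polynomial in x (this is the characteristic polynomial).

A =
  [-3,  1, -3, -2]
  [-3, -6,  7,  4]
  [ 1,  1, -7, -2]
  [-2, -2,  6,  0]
x^4 + 16*x^3 + 96*x^2 + 256*x + 256

Expanding det(x·I − A) (e.g. by cofactor expansion or by noting that A is similar to its Jordan form J, which has the same characteristic polynomial as A) gives
  χ_A(x) = x^4 + 16*x^3 + 96*x^2 + 256*x + 256
which factors as (x + 4)^4. The eigenvalues (with algebraic multiplicities) are λ = -4 with multiplicity 4.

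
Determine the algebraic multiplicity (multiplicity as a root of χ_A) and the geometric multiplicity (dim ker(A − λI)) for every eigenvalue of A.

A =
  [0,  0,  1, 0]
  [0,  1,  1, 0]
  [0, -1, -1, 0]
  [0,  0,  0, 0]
λ = 0: alg = 4, geom = 2

Step 1 — factor the characteristic polynomial to read off the algebraic multiplicities:
  χ_A(x) = x^4

Step 2 — compute geometric multiplicities via the rank-nullity identity g(λ) = n − rank(A − λI):
  rank(A − (0)·I) = 2, so dim ker(A − (0)·I) = n − 2 = 2

Summary:
  λ = 0: algebraic multiplicity = 4, geometric multiplicity = 2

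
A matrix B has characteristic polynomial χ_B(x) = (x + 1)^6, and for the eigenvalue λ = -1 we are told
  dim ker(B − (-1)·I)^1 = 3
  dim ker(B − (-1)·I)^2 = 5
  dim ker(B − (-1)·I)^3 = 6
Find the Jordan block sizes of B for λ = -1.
Block sizes for λ = -1: [3, 2, 1]

From the dimensions of kernels of powers, the number of Jordan blocks of size at least j is d_j − d_{j−1} where d_j = dim ker(N^j) (with d_0 = 0). Computing the differences gives [3, 2, 1].
The number of blocks of size exactly k is (#blocks of size ≥ k) − (#blocks of size ≥ k + 1), so the partition is: 1 block(s) of size 1, 1 block(s) of size 2, 1 block(s) of size 3.
In nonincreasing order the block sizes are [3, 2, 1].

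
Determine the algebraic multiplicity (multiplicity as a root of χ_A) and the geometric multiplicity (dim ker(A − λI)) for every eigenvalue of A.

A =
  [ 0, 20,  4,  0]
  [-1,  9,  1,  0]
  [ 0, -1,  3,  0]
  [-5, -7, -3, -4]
λ = -4: alg = 1, geom = 1; λ = 4: alg = 3, geom = 1

Step 1 — factor the characteristic polynomial to read off the algebraic multiplicities:
  χ_A(x) = (x - 4)^3*(x + 4)

Step 2 — compute geometric multiplicities via the rank-nullity identity g(λ) = n − rank(A − λI):
  rank(A − (-4)·I) = 3, so dim ker(A − (-4)·I) = n − 3 = 1
  rank(A − (4)·I) = 3, so dim ker(A − (4)·I) = n − 3 = 1

Summary:
  λ = -4: algebraic multiplicity = 1, geometric multiplicity = 1
  λ = 4: algebraic multiplicity = 3, geometric multiplicity = 1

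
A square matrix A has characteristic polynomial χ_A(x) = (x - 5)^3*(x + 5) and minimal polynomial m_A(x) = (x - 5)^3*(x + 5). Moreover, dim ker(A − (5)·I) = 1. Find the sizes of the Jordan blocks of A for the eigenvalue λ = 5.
Block sizes for λ = 5: [3]

Step 1 — from the characteristic polynomial, algebraic multiplicity of λ = 5 is 3. From dim ker(A − (5)·I) = 1, there are exactly 1 Jordan blocks for λ = 5.
Step 2 — from the minimal polynomial, the factor (x − 5)^3 tells us the largest block for λ = 5 has size 3.
Step 3 — with total size 3, 1 blocks, and largest block 3, the block sizes (in nonincreasing order) are [3].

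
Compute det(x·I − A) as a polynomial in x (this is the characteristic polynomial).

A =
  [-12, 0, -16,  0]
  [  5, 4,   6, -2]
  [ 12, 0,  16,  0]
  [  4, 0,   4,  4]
x^4 - 12*x^3 + 48*x^2 - 64*x

Expanding det(x·I − A) (e.g. by cofactor expansion or by noting that A is similar to its Jordan form J, which has the same characteristic polynomial as A) gives
  χ_A(x) = x^4 - 12*x^3 + 48*x^2 - 64*x
which factors as x*(x - 4)^3. The eigenvalues (with algebraic multiplicities) are λ = 0 with multiplicity 1, λ = 4 with multiplicity 3.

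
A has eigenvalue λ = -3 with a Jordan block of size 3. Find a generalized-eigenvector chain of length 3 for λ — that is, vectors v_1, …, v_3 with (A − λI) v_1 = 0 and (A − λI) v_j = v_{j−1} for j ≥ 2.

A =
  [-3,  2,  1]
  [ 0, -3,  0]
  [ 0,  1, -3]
A Jordan chain for λ = -3 of length 3:
v_1 = (1, 0, 0)ᵀ
v_2 = (2, 0, 1)ᵀ
v_3 = (0, 1, 0)ᵀ

Let N = A − (-3)·I. We want v_3 with N^3 v_3 = 0 but N^2 v_3 ≠ 0; then v_{j-1} := N · v_j for j = 3, …, 2.

Pick v_3 = (0, 1, 0)ᵀ.
Then v_2 = N · v_3 = (2, 0, 1)ᵀ.
Then v_1 = N · v_2 = (1, 0, 0)ᵀ.

Sanity check: (A − (-3)·I) v_1 = (0, 0, 0)ᵀ = 0. ✓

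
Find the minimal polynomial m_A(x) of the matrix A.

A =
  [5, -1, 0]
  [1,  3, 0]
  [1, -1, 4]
x^2 - 8*x + 16

The characteristic polynomial is χ_A(x) = (x - 4)^3, so the eigenvalues are known. The minimal polynomial is
  m_A(x) = Π_λ (x − λ)^{k_λ}
where k_λ is the size of the *largest* Jordan block for λ (equivalently, the smallest k with (A − λI)^k v = 0 for every generalised eigenvector v of λ).

  λ = 4: largest Jordan block has size 2, contributing (x − 4)^2

So m_A(x) = (x - 4)^2 = x^2 - 8*x + 16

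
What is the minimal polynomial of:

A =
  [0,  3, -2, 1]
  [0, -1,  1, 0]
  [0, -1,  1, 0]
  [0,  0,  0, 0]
x^3

The characteristic polynomial is χ_A(x) = x^4, so the eigenvalues are known. The minimal polynomial is
  m_A(x) = Π_λ (x − λ)^{k_λ}
where k_λ is the size of the *largest* Jordan block for λ (equivalently, the smallest k with (A − λI)^k v = 0 for every generalised eigenvector v of λ).

  λ = 0: largest Jordan block has size 3, contributing (x − 0)^3

So m_A(x) = x^3 = x^3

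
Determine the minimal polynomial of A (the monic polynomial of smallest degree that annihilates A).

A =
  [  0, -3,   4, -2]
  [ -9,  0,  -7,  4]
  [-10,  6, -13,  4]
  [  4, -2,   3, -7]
x^3 + 15*x^2 + 75*x + 125

The characteristic polynomial is χ_A(x) = (x + 5)^4, so the eigenvalues are known. The minimal polynomial is
  m_A(x) = Π_λ (x − λ)^{k_λ}
where k_λ is the size of the *largest* Jordan block for λ (equivalently, the smallest k with (A − λI)^k v = 0 for every generalised eigenvector v of λ).

  λ = -5: largest Jordan block has size 3, contributing (x + 5)^3

So m_A(x) = (x + 5)^3 = x^3 + 15*x^2 + 75*x + 125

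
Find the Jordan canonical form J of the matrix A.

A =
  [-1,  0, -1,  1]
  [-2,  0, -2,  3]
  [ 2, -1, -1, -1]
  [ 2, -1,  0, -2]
J_2(-1) ⊕ J_2(-1)

The characteristic polynomial is
  det(x·I − A) = x^4 + 4*x^3 + 6*x^2 + 4*x + 1 = (x + 1)^4

Eigenvalues and multiplicities (the geometric multiplicity of λ is n − rank(A − λI), which equals the number of Jordan blocks for λ):
  λ = -1: algebraic multiplicity = 4, geometric multiplicity = 2

Determining the block sizes for each eigenvalue:
  λ = -1: with am = 4 and gm = 2, the partition is not yet determined (e.g. several partitions of 4 into 2 parts exist). Let N = A − (-1)·I. Computing rank(N^1) = 2, rank(N^2) = 0; the number of blocks of size ≥ j is rank(N^{j−1}) − rank(N^j), giving [2, 2]. So we have 2 block(s) of size 2 → block sizes [2, 2]

Assembling the blocks gives a Jordan form
J =
  [-1,  1,  0,  0]
  [ 0, -1,  0,  0]
  [ 0,  0, -1,  1]
  [ 0,  0,  0, -1]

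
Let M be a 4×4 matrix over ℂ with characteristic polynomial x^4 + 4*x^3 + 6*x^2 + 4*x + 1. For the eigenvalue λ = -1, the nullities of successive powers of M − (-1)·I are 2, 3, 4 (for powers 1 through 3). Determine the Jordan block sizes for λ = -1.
Block sizes for λ = -1: [3, 1]

From the dimensions of kernels of powers, the number of Jordan blocks of size at least j is d_j − d_{j−1} where d_j = dim ker(N^j) (with d_0 = 0). Computing the differences gives [2, 1, 1].
The number of blocks of size exactly k is (#blocks of size ≥ k) − (#blocks of size ≥ k + 1), so the partition is: 1 block(s) of size 1, 1 block(s) of size 3.
In nonincreasing order the block sizes are [3, 1].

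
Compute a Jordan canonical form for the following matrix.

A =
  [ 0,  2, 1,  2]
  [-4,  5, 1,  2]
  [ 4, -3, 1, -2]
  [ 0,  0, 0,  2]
J_3(2) ⊕ J_1(2)

The characteristic polynomial is
  det(x·I − A) = x^4 - 8*x^3 + 24*x^2 - 32*x + 16 = (x - 2)^4

Eigenvalues and multiplicities (the geometric multiplicity of λ is n − rank(A − λI), which equals the number of Jordan blocks for λ):
  λ = 2: algebraic multiplicity = 4, geometric multiplicity = 2

Determining the block sizes for each eigenvalue:
  λ = 2: with am = 4 and gm = 2, the partition is not yet determined (e.g. several partitions of 4 into 2 parts exist). Let N = A − (2)·I. Computing rank(N^1) = 2, rank(N^2) = 1, rank(N^3) = 0; the number of blocks of size ≥ j is rank(N^{j−1}) − rank(N^j), giving [2, 1, 1]. So we have 1 block(s) of size 3, 1 block(s) of size 1 → block sizes [3, 1]

Assembling the blocks gives a Jordan form
J =
  [2, 1, 0, 0]
  [0, 2, 1, 0]
  [0, 0, 2, 0]
  [0, 0, 0, 2]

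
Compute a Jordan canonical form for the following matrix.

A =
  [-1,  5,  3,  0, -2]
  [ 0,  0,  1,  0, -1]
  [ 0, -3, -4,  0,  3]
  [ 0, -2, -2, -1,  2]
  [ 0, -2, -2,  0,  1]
J_2(-1) ⊕ J_2(-1) ⊕ J_1(-1)

The characteristic polynomial is
  det(x·I − A) = x^5 + 5*x^4 + 10*x^3 + 10*x^2 + 5*x + 1 = (x + 1)^5

Eigenvalues and multiplicities (the geometric multiplicity of λ is n − rank(A − λI), which equals the number of Jordan blocks for λ):
  λ = -1: algebraic multiplicity = 5, geometric multiplicity = 3

Determining the block sizes for each eigenvalue:
  λ = -1: with am = 5 and gm = 3, the partition is not yet determined (e.g. several partitions of 5 into 3 parts exist). Let N = A − (-1)·I. Computing rank(N^1) = 2, rank(N^2) = 0; the number of blocks of size ≥ j is rank(N^{j−1}) − rank(N^j), giving [3, 2]. So we have 2 block(s) of size 2, 1 block(s) of size 1 → block sizes [2, 2, 1]

Assembling the blocks gives a Jordan form
J =
  [-1,  1,  0,  0,  0]
  [ 0, -1,  0,  0,  0]
  [ 0,  0, -1,  1,  0]
  [ 0,  0,  0, -1,  0]
  [ 0,  0,  0,  0, -1]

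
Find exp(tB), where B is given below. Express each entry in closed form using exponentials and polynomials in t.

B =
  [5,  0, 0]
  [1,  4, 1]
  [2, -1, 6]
e^{tB} =
  [exp(5*t), 0, 0]
  [t^2*exp(5*t)/2 + t*exp(5*t), -t*exp(5*t) + exp(5*t), t*exp(5*t)]
  [t^2*exp(5*t)/2 + 2*t*exp(5*t), -t*exp(5*t), t*exp(5*t) + exp(5*t)]

Strategy: write B = P · J · P⁻¹ where J is a Jordan canonical form, so e^{tB} = P · e^{tJ} · P⁻¹, and e^{tJ} can be computed block-by-block.

B has Jordan form
J =
  [5, 1, 0]
  [0, 5, 1]
  [0, 0, 5]
(up to reordering of blocks).

Per-block formulas:
  For a 3×3 Jordan block J_3(5): exp(t · J_3(5)) = e^(5t)·(I + t·N + (t^2/2)·N^2), where N is the 3×3 nilpotent shift.

After assembling e^{tJ} and conjugating by P, we get:

e^{tB} =
  [exp(5*t), 0, 0]
  [t^2*exp(5*t)/2 + t*exp(5*t), -t*exp(5*t) + exp(5*t), t*exp(5*t)]
  [t^2*exp(5*t)/2 + 2*t*exp(5*t), -t*exp(5*t), t*exp(5*t) + exp(5*t)]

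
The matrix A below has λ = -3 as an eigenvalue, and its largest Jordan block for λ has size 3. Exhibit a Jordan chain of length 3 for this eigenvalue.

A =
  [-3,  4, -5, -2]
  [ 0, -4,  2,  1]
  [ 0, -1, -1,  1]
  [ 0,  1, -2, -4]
A Jordan chain for λ = -3 of length 3:
v_1 = (-1, 0, 0, 0)ᵀ
v_2 = (4, -1, -1, 1)ᵀ
v_3 = (0, 1, 0, 0)ᵀ

Let N = A − (-3)·I. We want v_3 with N^3 v_3 = 0 but N^2 v_3 ≠ 0; then v_{j-1} := N · v_j for j = 3, …, 2.

Pick v_3 = (0, 1, 0, 0)ᵀ.
Then v_2 = N · v_3 = (4, -1, -1, 1)ᵀ.
Then v_1 = N · v_2 = (-1, 0, 0, 0)ᵀ.

Sanity check: (A − (-3)·I) v_1 = (0, 0, 0, 0)ᵀ = 0. ✓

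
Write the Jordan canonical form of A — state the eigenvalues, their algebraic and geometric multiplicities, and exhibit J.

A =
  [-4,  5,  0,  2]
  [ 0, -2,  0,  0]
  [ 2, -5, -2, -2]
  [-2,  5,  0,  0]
J_2(-2) ⊕ J_1(-2) ⊕ J_1(-2)

The characteristic polynomial is
  det(x·I − A) = x^4 + 8*x^3 + 24*x^2 + 32*x + 16 = (x + 2)^4

Eigenvalues and multiplicities (the geometric multiplicity of λ is n − rank(A − λI), which equals the number of Jordan blocks for λ):
  λ = -2: algebraic multiplicity = 4, geometric multiplicity = 3

Determining the block sizes for each eigenvalue:
  λ = -2: 3 blocks summing to 4 forces exactly one block of size 2 and the rest size 1 → block sizes [2, 1, 1]

Assembling the blocks gives a Jordan form
J =
  [-2,  1,  0,  0]
  [ 0, -2,  0,  0]
  [ 0,  0, -2,  0]
  [ 0,  0,  0, -2]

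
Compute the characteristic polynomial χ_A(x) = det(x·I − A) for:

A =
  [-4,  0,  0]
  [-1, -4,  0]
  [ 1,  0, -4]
x^3 + 12*x^2 + 48*x + 64

Expanding det(x·I − A) (e.g. by cofactor expansion or by noting that A is similar to its Jordan form J, which has the same characteristic polynomial as A) gives
  χ_A(x) = x^3 + 12*x^2 + 48*x + 64
which factors as (x + 4)^3. The eigenvalues (with algebraic multiplicities) are λ = -4 with multiplicity 3.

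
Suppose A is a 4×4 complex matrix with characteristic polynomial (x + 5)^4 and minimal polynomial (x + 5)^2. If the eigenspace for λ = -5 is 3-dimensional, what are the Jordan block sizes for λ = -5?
Block sizes for λ = -5: [2, 1, 1]

Step 1 — from the characteristic polynomial, algebraic multiplicity of λ = -5 is 4. From dim ker(A − (-5)·I) = 3, there are exactly 3 Jordan blocks for λ = -5.
Step 2 — from the minimal polynomial, the factor (x + 5)^2 tells us the largest block for λ = -5 has size 2.
Step 3 — with total size 4, 3 blocks, and largest block 2, the block sizes (in nonincreasing order) are [2, 1, 1].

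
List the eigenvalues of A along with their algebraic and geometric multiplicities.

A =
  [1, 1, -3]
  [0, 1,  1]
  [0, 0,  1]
λ = 1: alg = 3, geom = 1

Step 1 — factor the characteristic polynomial to read off the algebraic multiplicities:
  χ_A(x) = (x - 1)^3

Step 2 — compute geometric multiplicities via the rank-nullity identity g(λ) = n − rank(A − λI):
  rank(A − (1)·I) = 2, so dim ker(A − (1)·I) = n − 2 = 1

Summary:
  λ = 1: algebraic multiplicity = 3, geometric multiplicity = 1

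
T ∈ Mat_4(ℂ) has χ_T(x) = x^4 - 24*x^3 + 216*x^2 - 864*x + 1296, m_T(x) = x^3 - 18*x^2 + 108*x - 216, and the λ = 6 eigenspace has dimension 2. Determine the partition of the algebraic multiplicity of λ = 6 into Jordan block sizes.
Block sizes for λ = 6: [3, 1]

Step 1 — from the characteristic polynomial, algebraic multiplicity of λ = 6 is 4. From dim ker(T − (6)·I) = 2, there are exactly 2 Jordan blocks for λ = 6.
Step 2 — from the minimal polynomial, the factor (x − 6)^3 tells us the largest block for λ = 6 has size 3.
Step 3 — with total size 4, 2 blocks, and largest block 3, the block sizes (in nonincreasing order) are [3, 1].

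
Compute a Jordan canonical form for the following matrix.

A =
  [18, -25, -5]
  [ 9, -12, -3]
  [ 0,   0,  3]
J_2(3) ⊕ J_1(3)

The characteristic polynomial is
  det(x·I − A) = x^3 - 9*x^2 + 27*x - 27 = (x - 3)^3

Eigenvalues and multiplicities (the geometric multiplicity of λ is n − rank(A − λI), which equals the number of Jordan blocks for λ):
  λ = 3: algebraic multiplicity = 3, geometric multiplicity = 2

Determining the block sizes for each eigenvalue:
  λ = 3: 2 blocks summing to 3 forces exactly one block of size 2 and the rest size 1 → block sizes [2, 1]

Assembling the blocks gives a Jordan form
J =
  [3, 1, 0]
  [0, 3, 0]
  [0, 0, 3]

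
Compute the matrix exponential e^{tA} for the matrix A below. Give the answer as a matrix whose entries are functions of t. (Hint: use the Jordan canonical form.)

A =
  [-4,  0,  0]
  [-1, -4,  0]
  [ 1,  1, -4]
e^{tA} =
  [exp(-4*t), 0, 0]
  [-t*exp(-4*t), exp(-4*t), 0]
  [-t^2*exp(-4*t)/2 + t*exp(-4*t), t*exp(-4*t), exp(-4*t)]

Strategy: write A = P · J · P⁻¹ where J is a Jordan canonical form, so e^{tA} = P · e^{tJ} · P⁻¹, and e^{tJ} can be computed block-by-block.

A has Jordan form
J =
  [-4,  1,  0]
  [ 0, -4,  1]
  [ 0,  0, -4]
(up to reordering of blocks).

Per-block formulas:
  For a 3×3 Jordan block J_3(-4): exp(t · J_3(-4)) = e^(-4t)·(I + t·N + (t^2/2)·N^2), where N is the 3×3 nilpotent shift.

After assembling e^{tJ} and conjugating by P, we get:

e^{tA} =
  [exp(-4*t), 0, 0]
  [-t*exp(-4*t), exp(-4*t), 0]
  [-t^2*exp(-4*t)/2 + t*exp(-4*t), t*exp(-4*t), exp(-4*t)]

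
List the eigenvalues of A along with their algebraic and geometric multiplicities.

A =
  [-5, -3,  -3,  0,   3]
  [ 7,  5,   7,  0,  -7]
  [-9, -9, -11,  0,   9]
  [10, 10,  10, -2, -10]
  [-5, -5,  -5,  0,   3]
λ = -2: alg = 5, geom = 4

Step 1 — factor the characteristic polynomial to read off the algebraic multiplicities:
  χ_A(x) = (x + 2)^5

Step 2 — compute geometric multiplicities via the rank-nullity identity g(λ) = n − rank(A − λI):
  rank(A − (-2)·I) = 1, so dim ker(A − (-2)·I) = n − 1 = 4

Summary:
  λ = -2: algebraic multiplicity = 5, geometric multiplicity = 4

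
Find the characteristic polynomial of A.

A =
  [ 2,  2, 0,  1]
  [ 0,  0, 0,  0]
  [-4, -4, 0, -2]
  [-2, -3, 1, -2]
x^4

Expanding det(x·I − A) (e.g. by cofactor expansion or by noting that A is similar to its Jordan form J, which has the same characteristic polynomial as A) gives
  χ_A(x) = x^4
which factors as x^4. The eigenvalues (with algebraic multiplicities) are λ = 0 with multiplicity 4.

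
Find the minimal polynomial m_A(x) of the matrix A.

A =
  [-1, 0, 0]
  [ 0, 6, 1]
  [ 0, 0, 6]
x^3 - 11*x^2 + 24*x + 36

The characteristic polynomial is χ_A(x) = (x - 6)^2*(x + 1), so the eigenvalues are known. The minimal polynomial is
  m_A(x) = Π_λ (x − λ)^{k_λ}
where k_λ is the size of the *largest* Jordan block for λ (equivalently, the smallest k with (A − λI)^k v = 0 for every generalised eigenvector v of λ).

  λ = -1: largest Jordan block has size 1, contributing (x + 1)
  λ = 6: largest Jordan block has size 2, contributing (x − 6)^2

So m_A(x) = (x - 6)^2*(x + 1) = x^3 - 11*x^2 + 24*x + 36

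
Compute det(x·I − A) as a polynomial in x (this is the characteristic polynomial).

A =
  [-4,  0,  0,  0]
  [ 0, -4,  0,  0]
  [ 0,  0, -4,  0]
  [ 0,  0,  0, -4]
x^4 + 16*x^3 + 96*x^2 + 256*x + 256

Expanding det(x·I − A) (e.g. by cofactor expansion or by noting that A is similar to its Jordan form J, which has the same characteristic polynomial as A) gives
  χ_A(x) = x^4 + 16*x^3 + 96*x^2 + 256*x + 256
which factors as (x + 4)^4. The eigenvalues (with algebraic multiplicities) are λ = -4 with multiplicity 4.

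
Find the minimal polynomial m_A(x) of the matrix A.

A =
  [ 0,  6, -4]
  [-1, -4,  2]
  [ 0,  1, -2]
x^3 + 6*x^2 + 12*x + 8

The characteristic polynomial is χ_A(x) = (x + 2)^3, so the eigenvalues are known. The minimal polynomial is
  m_A(x) = Π_λ (x − λ)^{k_λ}
where k_λ is the size of the *largest* Jordan block for λ (equivalently, the smallest k with (A − λI)^k v = 0 for every generalised eigenvector v of λ).

  λ = -2: largest Jordan block has size 3, contributing (x + 2)^3

So m_A(x) = (x + 2)^3 = x^3 + 6*x^2 + 12*x + 8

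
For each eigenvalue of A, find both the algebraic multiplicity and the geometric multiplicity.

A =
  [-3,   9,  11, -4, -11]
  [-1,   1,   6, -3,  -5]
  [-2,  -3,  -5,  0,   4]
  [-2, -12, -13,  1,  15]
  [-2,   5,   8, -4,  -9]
λ = -3: alg = 5, geom = 2

Step 1 — factor the characteristic polynomial to read off the algebraic multiplicities:
  χ_A(x) = (x + 3)^5

Step 2 — compute geometric multiplicities via the rank-nullity identity g(λ) = n − rank(A − λI):
  rank(A − (-3)·I) = 3, so dim ker(A − (-3)·I) = n − 3 = 2

Summary:
  λ = -3: algebraic multiplicity = 5, geometric multiplicity = 2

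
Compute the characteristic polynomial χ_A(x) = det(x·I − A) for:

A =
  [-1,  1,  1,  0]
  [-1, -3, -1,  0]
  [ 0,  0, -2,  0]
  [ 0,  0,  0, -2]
x^4 + 8*x^3 + 24*x^2 + 32*x + 16

Expanding det(x·I − A) (e.g. by cofactor expansion or by noting that A is similar to its Jordan form J, which has the same characteristic polynomial as A) gives
  χ_A(x) = x^4 + 8*x^3 + 24*x^2 + 32*x + 16
which factors as (x + 2)^4. The eigenvalues (with algebraic multiplicities) are λ = -2 with multiplicity 4.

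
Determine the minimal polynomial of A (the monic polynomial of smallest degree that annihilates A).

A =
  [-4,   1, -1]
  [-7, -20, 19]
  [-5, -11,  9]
x^3 + 15*x^2 + 75*x + 125

The characteristic polynomial is χ_A(x) = (x + 5)^3, so the eigenvalues are known. The minimal polynomial is
  m_A(x) = Π_λ (x − λ)^{k_λ}
where k_λ is the size of the *largest* Jordan block for λ (equivalently, the smallest k with (A − λI)^k v = 0 for every generalised eigenvector v of λ).

  λ = -5: largest Jordan block has size 3, contributing (x + 5)^3

So m_A(x) = (x + 5)^3 = x^3 + 15*x^2 + 75*x + 125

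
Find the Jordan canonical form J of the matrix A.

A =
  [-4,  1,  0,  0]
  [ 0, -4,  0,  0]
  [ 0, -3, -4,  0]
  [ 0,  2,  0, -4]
J_2(-4) ⊕ J_1(-4) ⊕ J_1(-4)

The characteristic polynomial is
  det(x·I − A) = x^4 + 16*x^3 + 96*x^2 + 256*x + 256 = (x + 4)^4

Eigenvalues and multiplicities (the geometric multiplicity of λ is n − rank(A − λI), which equals the number of Jordan blocks for λ):
  λ = -4: algebraic multiplicity = 4, geometric multiplicity = 3

Determining the block sizes for each eigenvalue:
  λ = -4: 3 blocks summing to 4 forces exactly one block of size 2 and the rest size 1 → block sizes [2, 1, 1]

Assembling the blocks gives a Jordan form
J =
  [-4,  1,  0,  0]
  [ 0, -4,  0,  0]
  [ 0,  0, -4,  0]
  [ 0,  0,  0, -4]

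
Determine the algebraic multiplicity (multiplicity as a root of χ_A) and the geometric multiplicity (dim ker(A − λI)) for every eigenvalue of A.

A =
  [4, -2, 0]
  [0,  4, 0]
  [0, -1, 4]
λ = 4: alg = 3, geom = 2

Step 1 — factor the characteristic polynomial to read off the algebraic multiplicities:
  χ_A(x) = (x - 4)^3

Step 2 — compute geometric multiplicities via the rank-nullity identity g(λ) = n − rank(A − λI):
  rank(A − (4)·I) = 1, so dim ker(A − (4)·I) = n − 1 = 2

Summary:
  λ = 4: algebraic multiplicity = 3, geometric multiplicity = 2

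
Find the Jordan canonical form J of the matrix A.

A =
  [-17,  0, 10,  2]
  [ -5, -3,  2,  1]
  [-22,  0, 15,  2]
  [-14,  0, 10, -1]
J_1(-5) ⊕ J_2(-3) ⊕ J_1(5)

The characteristic polynomial is
  det(x·I − A) = x^4 + 6*x^3 - 16*x^2 - 150*x - 225 = (x - 5)*(x + 3)^2*(x + 5)

Eigenvalues and multiplicities (the geometric multiplicity of λ is n − rank(A − λI), which equals the number of Jordan blocks for λ):
  λ = -5: algebraic multiplicity = 1, geometric multiplicity = 1
  λ = -3: algebraic multiplicity = 2, geometric multiplicity = 1
  λ = 5: algebraic multiplicity = 1, geometric multiplicity = 1

Determining the block sizes for each eigenvalue:
  λ = -5: one block (gm = 1), so the single block has size am = 1 → block sizes [1]
  λ = -3: one block (gm = 1), so the single block has size am = 2 → block sizes [2]
  λ = 5: one block (gm = 1), so the single block has size am = 1 → block sizes [1]

Assembling the blocks gives a Jordan form
J =
  [-5,  0,  0, 0]
  [ 0, -3,  1, 0]
  [ 0,  0, -3, 0]
  [ 0,  0,  0, 5]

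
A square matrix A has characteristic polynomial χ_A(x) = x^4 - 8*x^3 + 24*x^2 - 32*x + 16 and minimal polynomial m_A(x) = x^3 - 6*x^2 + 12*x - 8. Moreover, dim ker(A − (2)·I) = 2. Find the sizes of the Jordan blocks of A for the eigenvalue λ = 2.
Block sizes for λ = 2: [3, 1]

Step 1 — from the characteristic polynomial, algebraic multiplicity of λ = 2 is 4. From dim ker(A − (2)·I) = 2, there are exactly 2 Jordan blocks for λ = 2.
Step 2 — from the minimal polynomial, the factor (x − 2)^3 tells us the largest block for λ = 2 has size 3.
Step 3 — with total size 4, 2 blocks, and largest block 3, the block sizes (in nonincreasing order) are [3, 1].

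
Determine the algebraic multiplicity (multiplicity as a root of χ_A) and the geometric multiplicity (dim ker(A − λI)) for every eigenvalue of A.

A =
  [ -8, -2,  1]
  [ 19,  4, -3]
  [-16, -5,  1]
λ = -1: alg = 3, geom = 1

Step 1 — factor the characteristic polynomial to read off the algebraic multiplicities:
  χ_A(x) = (x + 1)^3

Step 2 — compute geometric multiplicities via the rank-nullity identity g(λ) = n − rank(A − λI):
  rank(A − (-1)·I) = 2, so dim ker(A − (-1)·I) = n − 2 = 1

Summary:
  λ = -1: algebraic multiplicity = 3, geometric multiplicity = 1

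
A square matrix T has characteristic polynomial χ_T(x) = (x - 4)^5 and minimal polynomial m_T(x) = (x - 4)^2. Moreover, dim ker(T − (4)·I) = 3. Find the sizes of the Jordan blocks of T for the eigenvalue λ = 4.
Block sizes for λ = 4: [2, 2, 1]

Step 1 — from the characteristic polynomial, algebraic multiplicity of λ = 4 is 5. From dim ker(T − (4)·I) = 3, there are exactly 3 Jordan blocks for λ = 4.
Step 2 — from the minimal polynomial, the factor (x − 4)^2 tells us the largest block for λ = 4 has size 2.
Step 3 — with total size 5, 3 blocks, and largest block 2, the block sizes (in nonincreasing order) are [2, 2, 1].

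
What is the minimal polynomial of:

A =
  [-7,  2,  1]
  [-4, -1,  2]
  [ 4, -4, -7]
x^2 + 10*x + 25

The characteristic polynomial is χ_A(x) = (x + 5)^3, so the eigenvalues are known. The minimal polynomial is
  m_A(x) = Π_λ (x − λ)^{k_λ}
where k_λ is the size of the *largest* Jordan block for λ (equivalently, the smallest k with (A − λI)^k v = 0 for every generalised eigenvector v of λ).

  λ = -5: largest Jordan block has size 2, contributing (x + 5)^2

So m_A(x) = (x + 5)^2 = x^2 + 10*x + 25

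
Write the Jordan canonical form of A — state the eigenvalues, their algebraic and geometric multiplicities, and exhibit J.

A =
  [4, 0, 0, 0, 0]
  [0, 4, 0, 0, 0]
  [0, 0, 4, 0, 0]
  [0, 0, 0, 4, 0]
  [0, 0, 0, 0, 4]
J_1(4) ⊕ J_1(4) ⊕ J_1(4) ⊕ J_1(4) ⊕ J_1(4)

The characteristic polynomial is
  det(x·I − A) = x^5 - 20*x^4 + 160*x^3 - 640*x^2 + 1280*x - 1024 = (x - 4)^5

Eigenvalues and multiplicities (the geometric multiplicity of λ is n − rank(A − λI), which equals the number of Jordan blocks for λ):
  λ = 4: algebraic multiplicity = 5, geometric multiplicity = 5

Determining the block sizes for each eigenvalue:
  λ = 4: gm = am = 5, so every block has size 1 → block sizes [1, 1, 1, 1, 1]

Assembling the blocks gives a Jordan form
J =
  [4, 0, 0, 0, 0]
  [0, 4, 0, 0, 0]
  [0, 0, 4, 0, 0]
  [0, 0, 0, 4, 0]
  [0, 0, 0, 0, 4]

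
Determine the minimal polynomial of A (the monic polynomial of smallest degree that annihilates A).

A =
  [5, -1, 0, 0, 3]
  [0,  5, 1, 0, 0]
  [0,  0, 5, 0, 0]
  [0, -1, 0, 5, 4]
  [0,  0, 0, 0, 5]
x^3 - 15*x^2 + 75*x - 125

The characteristic polynomial is χ_A(x) = (x - 5)^5, so the eigenvalues are known. The minimal polynomial is
  m_A(x) = Π_λ (x − λ)^{k_λ}
where k_λ is the size of the *largest* Jordan block for λ (equivalently, the smallest k with (A − λI)^k v = 0 for every generalised eigenvector v of λ).

  λ = 5: largest Jordan block has size 3, contributing (x − 5)^3

So m_A(x) = (x - 5)^3 = x^3 - 15*x^2 + 75*x - 125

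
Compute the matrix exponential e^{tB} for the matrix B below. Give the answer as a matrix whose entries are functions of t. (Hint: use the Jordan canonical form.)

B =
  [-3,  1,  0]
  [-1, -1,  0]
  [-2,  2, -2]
e^{tB} =
  [-t*exp(-2*t) + exp(-2*t), t*exp(-2*t), 0]
  [-t*exp(-2*t), t*exp(-2*t) + exp(-2*t), 0]
  [-2*t*exp(-2*t), 2*t*exp(-2*t), exp(-2*t)]

Strategy: write B = P · J · P⁻¹ where J is a Jordan canonical form, so e^{tB} = P · e^{tJ} · P⁻¹, and e^{tJ} can be computed block-by-block.

B has Jordan form
J =
  [-2,  1,  0]
  [ 0, -2,  0]
  [ 0,  0, -2]
(up to reordering of blocks).

Per-block formulas:
  For a 1×1 block at λ = -2: exp(t · [-2]) = [e^(-2t)].
  For a 2×2 Jordan block J_2(-2): exp(t · J_2(-2)) = e^(-2t)·(I + t·N), where N is the 2×2 nilpotent shift.

After assembling e^{tJ} and conjugating by P, we get:

e^{tB} =
  [-t*exp(-2*t) + exp(-2*t), t*exp(-2*t), 0]
  [-t*exp(-2*t), t*exp(-2*t) + exp(-2*t), 0]
  [-2*t*exp(-2*t), 2*t*exp(-2*t), exp(-2*t)]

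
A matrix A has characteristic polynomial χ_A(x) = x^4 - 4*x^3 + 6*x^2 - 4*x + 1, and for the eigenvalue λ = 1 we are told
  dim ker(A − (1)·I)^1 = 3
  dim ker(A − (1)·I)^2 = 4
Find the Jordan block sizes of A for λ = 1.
Block sizes for λ = 1: [2, 1, 1]

From the dimensions of kernels of powers, the number of Jordan blocks of size at least j is d_j − d_{j−1} where d_j = dim ker(N^j) (with d_0 = 0). Computing the differences gives [3, 1].
The number of blocks of size exactly k is (#blocks of size ≥ k) − (#blocks of size ≥ k + 1), so the partition is: 2 block(s) of size 1, 1 block(s) of size 2.
In nonincreasing order the block sizes are [2, 1, 1].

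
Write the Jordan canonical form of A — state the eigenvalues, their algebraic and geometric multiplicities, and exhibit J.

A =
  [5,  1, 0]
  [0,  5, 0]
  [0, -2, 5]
J_2(5) ⊕ J_1(5)

The characteristic polynomial is
  det(x·I − A) = x^3 - 15*x^2 + 75*x - 125 = (x - 5)^3

Eigenvalues and multiplicities (the geometric multiplicity of λ is n − rank(A − λI), which equals the number of Jordan blocks for λ):
  λ = 5: algebraic multiplicity = 3, geometric multiplicity = 2

Determining the block sizes for each eigenvalue:
  λ = 5: 2 blocks summing to 3 forces exactly one block of size 2 and the rest size 1 → block sizes [2, 1]

Assembling the blocks gives a Jordan form
J =
  [5, 1, 0]
  [0, 5, 0]
  [0, 0, 5]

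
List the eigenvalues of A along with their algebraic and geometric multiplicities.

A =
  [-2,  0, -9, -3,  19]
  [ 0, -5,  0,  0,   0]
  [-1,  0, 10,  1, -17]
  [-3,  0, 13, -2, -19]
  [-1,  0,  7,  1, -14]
λ = -5: alg = 2, geom = 2; λ = -3: alg = 2, geom = 1; λ = 3: alg = 1, geom = 1

Step 1 — factor the characteristic polynomial to read off the algebraic multiplicities:
  χ_A(x) = (x - 3)*(x + 3)^2*(x + 5)^2

Step 2 — compute geometric multiplicities via the rank-nullity identity g(λ) = n − rank(A − λI):
  rank(A − (-5)·I) = 3, so dim ker(A − (-5)·I) = n − 3 = 2
  rank(A − (-3)·I) = 4, so dim ker(A − (-3)·I) = n − 4 = 1
  rank(A − (3)·I) = 4, so dim ker(A − (3)·I) = n − 4 = 1

Summary:
  λ = -5: algebraic multiplicity = 2, geometric multiplicity = 2
  λ = -3: algebraic multiplicity = 2, geometric multiplicity = 1
  λ = 3: algebraic multiplicity = 1, geometric multiplicity = 1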